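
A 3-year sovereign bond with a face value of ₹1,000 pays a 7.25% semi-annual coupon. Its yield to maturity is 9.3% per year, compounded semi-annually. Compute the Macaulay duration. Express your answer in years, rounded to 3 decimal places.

2.741 years

Periodic yield y = 0.0465. Discount each cash flow and weight by its period:
  t   CF        PV=CF/(1+0.0465)^t    t·PV
  1        36.25        34.6393        34.6393
  2        36.25        33.1001        66.2002
  3        36.25        31.6294        94.8881
  4        36.25        30.2239       120.8958
  5        36.25        28.8810       144.4049
  6     1,036.25       788.9131     4,733.4784
  Σ                    947.3867     5,194.5066
Price P = Σ PV = 947.3867.
Macaulay duration = Σ(t·PV) / P = 5,194.5066 / 947.3867 = 5.48298 half-year periods.
In years: 5.48298 / 2 = 2.74149 years.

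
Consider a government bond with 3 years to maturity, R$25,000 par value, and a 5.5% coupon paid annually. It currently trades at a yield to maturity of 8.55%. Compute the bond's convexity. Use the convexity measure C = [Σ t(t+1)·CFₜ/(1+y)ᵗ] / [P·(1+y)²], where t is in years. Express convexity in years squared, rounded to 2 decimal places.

9.46

With y = 0.0855:
  t   CF        PV=CF/(1+0.0855)^t    t·PV        t(t+1)·PV
  1     1,375.00     1,266.6974     1,266.6974       2,533.3947
  2     1,375.00     1,166.9253     2,333.8505       7,001.5516
  3    26,375.00    20,620.6801    61,862.0403     247,448.1612
  Σ                 23,054.3027    65,462.5882     256,983.1076
P = 23,054.3027.
Convexity = Σ t(t+1)·PV / [P·(1+y)²] = 256,983.1076 / (23,054.3027 × 1.178310) = 9.46004.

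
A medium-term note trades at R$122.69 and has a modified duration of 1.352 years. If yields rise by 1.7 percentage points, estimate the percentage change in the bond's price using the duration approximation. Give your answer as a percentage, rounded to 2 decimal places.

Duration approximation: ΔP/P ≈ -D_mod · Δy = -1.352 × (+0.017) = -0.022984.
As a percentage: -2.2984%.

-2.30%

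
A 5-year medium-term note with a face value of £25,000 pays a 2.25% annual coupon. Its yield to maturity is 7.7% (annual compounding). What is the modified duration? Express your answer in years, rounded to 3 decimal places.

4.411 years

Periodic yield y = 0.077. First find Macaulay duration:
  t   CF        PV=CF/(1+0.077)^t    t·PV
  1       562.50       522.2841       522.2841
  2       562.50       484.9435       969.8869
  3       562.50       450.2725     1,350.8175
  4       562.50       418.0803     1,672.3212
  5    25,562.50    17,641.0654    88,205.3268
  Σ                 19,516.6458    92,720.6366
P = 19,516.6458; Macaulay duration = 92,720.6366 / 19,516.6458 = 4.75085 years.
Modified duration = D_Mac / (1 + y) = 4.75085 / 1.077 = 4.41119 years.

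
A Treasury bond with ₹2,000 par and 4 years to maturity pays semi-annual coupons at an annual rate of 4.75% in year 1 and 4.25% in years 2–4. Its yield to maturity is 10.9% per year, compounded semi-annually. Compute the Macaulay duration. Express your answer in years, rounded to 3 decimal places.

3.660 years

Periodic yield y = 0.0545. Discount each cash flow and weight by its period:
  t   CF        PV=CF/(1+0.0545)^t    t·PV
  1        47.50        45.0450        45.0450
  2        47.50        42.7170        85.4339
  3        42.50        36.2451       108.7353
  4        42.50        34.3718       137.4873
  5        42.50        32.5954       162.9769
  6        42.50        30.9107       185.4645
  7        42.50        29.3132       205.1922
  8     2,042.50     1,335.9475    10,687.5800
  Σ                  1,587.1457    11,617.9151
Price P = Σ PV = 1,587.1457.
Macaulay duration = Σ(t·PV) / P = 11,617.9151 / 1,587.1457 = 7.32001 half-year periods.
In years: 7.32001 / 2 = 3.66000 years.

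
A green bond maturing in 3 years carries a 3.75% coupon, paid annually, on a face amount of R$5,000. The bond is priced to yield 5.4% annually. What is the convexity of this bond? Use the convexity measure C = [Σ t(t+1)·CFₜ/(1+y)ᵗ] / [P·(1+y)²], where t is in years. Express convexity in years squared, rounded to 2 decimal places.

10.28

With y = 0.054:
  t   CF        PV=CF/(1+0.054)^t    t·PV        t(t+1)·PV
  1       187.50       177.8937       177.8937         355.7875
  2       187.50       168.7796       337.5593       1,012.6778
  3     5,187.50     4,430.3320    13,290.9961      53,163.9846
  Σ                  4,777.0054    13,806.4492      54,532.4499
P = 4,777.0054.
Convexity = Σ t(t+1)·PV / [P·(1+y)²] = 54,532.4499 / (4,777.0054 × 1.110916) = 10.27586.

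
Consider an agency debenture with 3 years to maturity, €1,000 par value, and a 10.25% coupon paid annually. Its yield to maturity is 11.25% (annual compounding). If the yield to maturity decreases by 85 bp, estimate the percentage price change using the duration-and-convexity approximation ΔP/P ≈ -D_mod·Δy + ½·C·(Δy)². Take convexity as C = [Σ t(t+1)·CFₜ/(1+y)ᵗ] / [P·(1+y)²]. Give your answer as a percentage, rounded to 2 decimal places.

+2.11%

With y = 0.1125:
  t   CF        PV=CF/(1+0.1125)^t    t·PV        t(t+1)·PV
  1       102.50        92.1348        92.1348         184.2697
  2       102.50        82.8178       165.6357         496.9070
  3     1,102.50       800.7161     2,402.1482       9,608.5927
  Σ                    975.6687     2,659.9187      10,289.7693
P = 975.6687; D_Mac = 2.72625 yrs; D_mod = 2.45056 yrs; C = 8.52125.
Duration effect: -2.45056 × (-0.0085) = +0.020830
Convexity effect: 0.5 × 8.52125 × (-0.0085)² = +0.0003078
ΔP/P ≈ +0.020830 + 0.0003078 = +0.021138 = +2.1138%.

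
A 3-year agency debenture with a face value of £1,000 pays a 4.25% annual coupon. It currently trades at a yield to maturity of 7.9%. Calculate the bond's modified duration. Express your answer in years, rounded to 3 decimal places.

Periodic yield y = 0.079. First find Macaulay duration:
  t   CF        PV=CF/(1+0.079)^t    t·PV
  1        42.50        39.3883        39.3883
  2        42.50        36.5045        73.0089
  3     1,042.50       829.8732     2,489.6195
  Σ                    905.7660     2,602.0168
P = 905.7660; Macaulay duration = 2,602.0168 / 905.7660 = 2.87273 years.
Modified duration = D_Mac / (1 + y) = 2.87273 / 1.079 = 2.66240 years.

2.662 years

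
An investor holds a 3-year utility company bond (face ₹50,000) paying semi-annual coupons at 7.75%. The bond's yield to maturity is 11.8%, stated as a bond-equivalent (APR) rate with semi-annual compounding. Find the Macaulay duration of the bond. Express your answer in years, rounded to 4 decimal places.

2.7168 years

Periodic yield y = 0.059. Discount each cash flow and weight by its period:
  t   CF        PV=CF/(1+0.059)^t    t·PV
  1     1,937.50     1,829.5562     1,829.5562
  2     1,937.50     1,727.6262     3,455.2525
  3     1,937.50     1,631.3751     4,894.1253
  4     1,937.50     1,540.4864     6,161.9456
  5     1,937.50     1,454.6614     7,273.3069
  6    51,937.50    36,821.8225   220,930.9352
  Σ                 45,005.5278   244,545.1217
Price P = Σ PV = 45,005.5278.
Macaulay duration = Σ(t·PV) / P = 244,545.1217 / 45,005.5278 = 5.43367 half-year periods.
In years: 5.43367 / 2 = 2.71683 years.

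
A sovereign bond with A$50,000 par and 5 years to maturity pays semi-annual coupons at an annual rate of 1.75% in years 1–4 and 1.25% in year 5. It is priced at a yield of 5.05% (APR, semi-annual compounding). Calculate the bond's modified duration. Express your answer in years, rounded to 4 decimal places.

4.6720 years

Periodic yield y = 0.02525. First find Macaulay duration:
  t   CF        PV=CF/(1+0.02525)^t    t·PV
  1       437.50       426.7252       426.7252
  2       437.50       416.2157       832.4315
  3       437.50       405.9651     1,217.8954
  4       437.50       395.9670     1,583.8678
  5       437.50       386.2150     1,931.0751
  6       437.50       376.7033     2,260.2196
  7       437.50       367.4258     2,571.9804
  8       437.50       358.3768     2,867.0140
  9       312.50       249.6790     2,247.1110
  10   50,312.50    39,208.3095   392,083.0954
  Σ                 42,591.5824   408,021.4154
P = 42,591.5824; Macaulay duration = 408,021.4154 / 42,591.5824 = 9.57986 half-year periods = 4.78993 years.
Modified duration = D_Mac / (1 + y) = 4.78993 / 1.02525 = 4.67196 years.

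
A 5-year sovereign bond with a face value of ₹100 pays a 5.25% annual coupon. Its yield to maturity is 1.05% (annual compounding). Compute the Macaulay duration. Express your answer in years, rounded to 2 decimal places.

Periodic yield y = 0.0105. Discount each cash flow and weight by its year:
  t   CF        PV=CF/(1+0.0105)^t    t·PV
  1         5.25         5.1954         5.1954
  2         5.25         5.1415        10.2829
  3         5.25         5.0880        15.2641
  4         5.25         5.0352        20.1407
  5       105.25        99.8943       499.4713
  Σ                    120.3544       550.3544
Price P = Σ PV = 120.3544.
Macaulay duration = Σ(t·PV) / P = 550.3544 / 120.3544 = 4.57278 years.

4.57 years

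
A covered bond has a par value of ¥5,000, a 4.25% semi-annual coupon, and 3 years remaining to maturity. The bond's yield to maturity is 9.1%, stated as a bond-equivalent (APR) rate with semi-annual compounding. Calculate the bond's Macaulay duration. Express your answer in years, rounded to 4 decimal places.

Periodic yield y = 0.0455. Discount each cash flow and weight by its period:
  t   CF        PV=CF/(1+0.0455)^t    t·PV
  1       106.25       101.6260       101.6260
  2       106.25        97.2033       194.4065
  3       106.25        92.9730       278.9190
  4       106.25        88.9268       355.7073
  5       106.25        85.0567       425.2837
  6     5,106.25     3,909.8298    23,458.9787
  Σ                  4,375.6156    24,814.9213
Price P = Σ PV = 4,375.6156.
Macaulay duration = Σ(t·PV) / P = 24,814.9213 / 4,375.6156 = 5.67118 half-year periods.
In years: 5.67118 / 2 = 2.83559 years.

2.8356 years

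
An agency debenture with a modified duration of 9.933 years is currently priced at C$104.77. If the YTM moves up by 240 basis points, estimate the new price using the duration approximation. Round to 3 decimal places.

C$79.794

Duration approximation: ΔP/P ≈ -D_mod · Δy = -9.933 × (+0.024) = -0.238392.
New price ≈ 104.77 × (1 - 0.238392) = 79.79367016.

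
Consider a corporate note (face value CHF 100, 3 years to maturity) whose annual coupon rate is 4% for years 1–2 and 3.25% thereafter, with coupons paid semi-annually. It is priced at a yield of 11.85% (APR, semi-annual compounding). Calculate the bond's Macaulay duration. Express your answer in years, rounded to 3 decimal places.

2.838 years

Periodic yield y = 0.05925. Discount each cash flow and weight by its period:
  t   CF        PV=CF/(1+0.05925)^t    t·PV
  1        2.000         1.8881         1.8881
  2        2.000         1.7825         3.5650
  3        2.000         1.6828         5.0484
  4        2.000         1.5887         6.3547
  5        1.625         1.2186         6.0930
  6      101.625        71.9465       431.6791
  Σ                     80.1072       454.6283
Price P = Σ PV = 80.1072.
Macaulay duration = Σ(t·PV) / P = 454.6283 / 80.1072 = 5.67525 half-year periods.
In years: 5.67525 / 2 = 2.83762 years.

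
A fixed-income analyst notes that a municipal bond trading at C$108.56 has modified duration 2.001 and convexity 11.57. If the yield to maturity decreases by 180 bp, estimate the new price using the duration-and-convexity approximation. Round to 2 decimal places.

C$112.67

Duration effect: -D_mod·Δy = -2.001 × (-0.018) = +0.036018
Convexity effect: ½·C·(Δy)² = 0.5 × 11.57 × (-0.018)² = +0.00187434
ΔP/P ≈ +0.036018 + 0.00187434 = +0.03789234
New price ≈ 108.56 × (1 + 0.03789234) = 112.6735924304.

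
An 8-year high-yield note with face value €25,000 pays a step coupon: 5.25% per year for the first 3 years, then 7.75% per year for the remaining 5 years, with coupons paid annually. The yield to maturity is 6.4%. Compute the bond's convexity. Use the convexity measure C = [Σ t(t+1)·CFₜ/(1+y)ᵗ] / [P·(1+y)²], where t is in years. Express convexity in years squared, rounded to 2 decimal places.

48.76

With y = 0.064:
  t   CF        PV=CF/(1+0.064)^t    t·PV        t(t+1)·PV
  1     1,312.50     1,233.5526     1,233.5526       2,467.1053
  2     1,312.50     1,159.3540     2,318.7080       6,956.1239
  3     1,312.50     1,089.6184     3,268.8552      13,075.4208
  4     1,937.50     1,511.7334     6,046.9335      30,234.6674
  5     1,937.50     1,420.8020     7,104.0102      42,624.0611
  6     1,937.50     1,335.3403     8,012.0416      56,084.2910
  7     1,937.50     1,255.0190     8,785.1333      70,281.0664
  8    26,937.50    16,399.2605   131,194.0838   1,180,746.7538
  Σ                 25,404.6802   167,963.3181   1,402,469.4896
P = 25,404.6802.
Convexity = Σ t(t+1)·PV / [P·(1+y)²] = 1,402,469.4896 / (25,404.6802 × 1.132096) = 48.76368.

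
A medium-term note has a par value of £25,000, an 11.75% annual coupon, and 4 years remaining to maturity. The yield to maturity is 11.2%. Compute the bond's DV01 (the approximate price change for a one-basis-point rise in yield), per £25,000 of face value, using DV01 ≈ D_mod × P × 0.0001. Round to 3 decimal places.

£7.814

Periodic yield y = 0.112.
  t   CF        PV=CF/(1+0.112)^t    t·PV
  1     2,937.50     2,641.6367     2,641.6367
  2     2,937.50     2,375.5726     4,751.1451
  3     2,937.50     2,136.3063     6,408.9188
  4    27,937.50    18,271.2555    73,085.0221
  Σ                 25,424.7710    86,886.7227
P = 25,424.7710; D_Mac = 3.41740 yrs; D_mod = 3.07321 yrs.
DV01 ≈ 3.07321 × 25,424.7710 × 0.0001 = 7.813554.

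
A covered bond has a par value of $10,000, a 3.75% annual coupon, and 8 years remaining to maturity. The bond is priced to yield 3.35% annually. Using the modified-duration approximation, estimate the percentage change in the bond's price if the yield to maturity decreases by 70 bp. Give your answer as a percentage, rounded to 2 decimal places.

+4.79%

Periodic yield y = 0.0335. Modified duration first:
  t   CF        PV=CF/(1+0.0335)^t    t·PV
  1       375.00       362.8447       362.8447
  2       375.00       351.0834       702.1668
  3       375.00       339.7033     1,019.1100
  4       375.00       328.6922     1,314.7686
  5       375.00       318.0379     1,590.1894
  6       375.00       307.7290     1,846.3738
  7       375.00       297.7542     2,084.2794
  8    10,375.00     7,970.8430    63,766.7444
  Σ                 10,276.6877    72,686.4773
P = 10,276.6877; D_Mac = 7.07295 yrs; D_mod = 7.07295/(1+0.0335) = 6.84368 yrs.
ΔP/P ≈ -D_mod · Δy = -6.84368 × (-0.007) = +0.047906 = +4.7906%.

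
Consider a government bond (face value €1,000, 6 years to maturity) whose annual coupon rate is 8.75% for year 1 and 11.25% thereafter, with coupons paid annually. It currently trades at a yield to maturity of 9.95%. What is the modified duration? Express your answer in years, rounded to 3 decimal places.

Periodic yield y = 0.0995. First find Macaulay duration:
  t   CF        PV=CF/(1+0.0995)^t    t·PV
  1        87.50        79.5816        79.5816
  2       112.50        93.0598       186.1196
  3       112.50        84.6383       253.9148
  4       112.50        76.9789       307.9155
  5       112.50        70.0126       350.0631
  6     1,112.50       629.6926     3,778.1558
  Σ                  1,033.9638     4,955.7505
P = 1,033.9638; Macaulay duration = 4,955.7505 / 1,033.9638 = 4.79296 years.
Modified duration = D_Mac / (1 + y) = 4.79296 / 1.0995 = 4.35922 years.

4.359 years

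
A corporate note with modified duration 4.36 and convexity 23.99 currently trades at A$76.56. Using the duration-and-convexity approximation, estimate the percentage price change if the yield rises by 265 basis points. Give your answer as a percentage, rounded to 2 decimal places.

Duration effect: -D_mod·Δy = -4.36 × (+0.0265) = -0.115540
Convexity effect: ½·C·(Δy)² = 0.5 × 23.99 × (0.0265)² = +0.00842348875
ΔP/P ≈ -0.115540 + 0.00842348875 = -0.10711651125
= -10.711651125%.

-10.71%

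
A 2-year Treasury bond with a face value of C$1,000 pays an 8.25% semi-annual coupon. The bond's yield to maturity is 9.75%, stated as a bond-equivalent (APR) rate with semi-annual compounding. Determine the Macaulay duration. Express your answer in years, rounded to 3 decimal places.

Periodic yield y = 0.04875. Discount each cash flow and weight by its period:
  t   CF        PV=CF/(1+0.04875)^t    t·PV
  1        41.25        39.3325        39.3325
  2        41.25        37.5042        75.0084
  3        41.25        35.7609       107.2826
  4     1,041.25       860.7304     3,442.9214
  Σ                    973.3280     3,664.5450
Price P = Σ PV = 973.3280.
Macaulay duration = Σ(t·PV) / P = 3,664.5450 / 973.3280 = 3.76496 half-year periods.
In years: 3.76496 / 2 = 1.88248 years.

1.882 years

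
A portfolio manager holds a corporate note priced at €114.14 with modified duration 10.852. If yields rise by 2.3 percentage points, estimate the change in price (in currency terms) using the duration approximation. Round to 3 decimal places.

Duration approximation: ΔP/P ≈ -D_mod · Δy = -10.852 × (+0.023) = -0.249596.
ΔP ≈ 114.14 × (-0.249596) = -28.48888744.

-€28.489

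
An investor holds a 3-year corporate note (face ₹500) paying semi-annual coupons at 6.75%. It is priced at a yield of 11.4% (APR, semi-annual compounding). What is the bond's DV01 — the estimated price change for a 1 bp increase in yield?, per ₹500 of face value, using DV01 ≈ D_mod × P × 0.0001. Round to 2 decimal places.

₹0.11

Periodic yield y = 0.057.
  t   CF        PV=CF/(1+0.057)^t    t·PV
  1       16.875        15.9650        15.9650
  2       16.875        15.1041        30.2081
  3       16.875        14.2896        42.8687
  4       16.875        13.5190        54.0759
  5       16.875        12.7899        63.9497
  6      516.875       370.6258     2,223.7546
  Σ                    442.2933     2,430.8220
P = 442.2933; D_Mac = 5.49595 half-year periods = 2.74798 yrs; D_mod = 2.59979 yrs.
DV01 ≈ 2.59979 × 442.2933 × 0.0001 = 0.114987.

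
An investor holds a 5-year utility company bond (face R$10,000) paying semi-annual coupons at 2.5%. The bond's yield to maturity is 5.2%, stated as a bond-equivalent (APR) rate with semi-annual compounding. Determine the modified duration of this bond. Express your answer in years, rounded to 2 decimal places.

4.59 years

Periodic yield y = 0.026. First find Macaulay duration:
  t   CF        PV=CF/(1+0.026)^t    t·PV
  1       125.00       121.8324       121.8324
  2       125.00       118.7450       237.4900
  3       125.00       115.7359       347.2076
  4       125.00       112.8030       451.2119
  5       125.00       109.9444       549.7221
  6       125.00       107.1583       642.9498
  7       125.00       104.4428       731.0996
  8       125.00       101.7961       814.3688
  9       125.00        99.2165       892.9482
  10   10,125.00     7,832.8791    78,328.7912
  Σ                  8,824.5534    83,117.6215
P = 8,824.5534; Macaulay duration = 83,117.6215 / 8,824.5534 = 9.41890 half-year periods = 4.70945 years.
Modified duration = D_Mac / (1 + y) = 4.70945 / 1.026 = 4.59011 years.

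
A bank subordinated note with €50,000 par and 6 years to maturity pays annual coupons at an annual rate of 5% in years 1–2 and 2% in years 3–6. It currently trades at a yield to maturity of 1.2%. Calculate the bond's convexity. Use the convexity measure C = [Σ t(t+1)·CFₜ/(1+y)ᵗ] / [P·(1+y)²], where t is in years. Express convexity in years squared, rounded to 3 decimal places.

With y = 0.012:
  t   CF        PV=CF/(1+0.012)^t    t·PV        t(t+1)·PV
  1     2,500.00     2,470.3557     2,470.3557       4,940.7115
  2     2,500.00     2,441.0630     4,882.1260      14,646.3779
  3     1,000.00       964.8470     2,894.5411      11,578.1643
  4     1,000.00       953.4062     3,813.6246      19,068.1230
  5     1,000.00       942.1009     4,710.5047      28,263.0282
  6    51,000.00    47,477.4190   284,864.5137   1,994,051.5960
  Σ                 55,249.1918   303,635.6658   2,072,548.0009
P = 55,249.1918.
Convexity = Σ t(t+1)·PV / [P·(1+y)²] = 2,072,548.0009 / (55,249.1918 × 1.024144) = 36.62837.

36.628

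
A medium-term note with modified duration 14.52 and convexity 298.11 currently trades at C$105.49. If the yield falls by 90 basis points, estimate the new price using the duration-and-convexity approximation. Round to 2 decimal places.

C$120.55

Duration effect: -D_mod·Δy = -14.52 × (-0.009) = +0.130680
Convexity effect: ½·C·(Δy)² = 0.5 × 298.11 × (-0.009)² = +0.012073455
ΔP/P ≈ +0.130680 + 0.012073455 = +0.142753455
New price ≈ 105.49 × (1 + 0.142753455) = 120.54906196795.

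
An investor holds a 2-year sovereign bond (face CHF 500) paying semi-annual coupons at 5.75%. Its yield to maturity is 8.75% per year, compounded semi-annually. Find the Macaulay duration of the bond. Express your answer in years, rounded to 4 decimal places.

Periodic yield y = 0.04375. Discount each cash flow and weight by its period:
  t   CF        PV=CF/(1+0.04375)^t    t·PV
  1       14.375        13.7725        13.7725
  2       14.375        13.1952        26.3903
  3       14.375        12.6421        37.9262
  4      514.375       433.4050     1,733.6199
  Σ                    473.0147     1,811.7089
Price P = Σ PV = 473.0147.
Macaulay duration = Σ(t·PV) / P = 1,811.7089 / 473.0147 = 3.83013 half-year periods.
In years: 3.83013 / 2 = 1.91507 years.

1.9151 years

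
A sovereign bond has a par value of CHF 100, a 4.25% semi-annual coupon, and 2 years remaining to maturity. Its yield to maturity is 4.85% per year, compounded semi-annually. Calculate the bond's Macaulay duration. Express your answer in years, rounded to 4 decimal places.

Periodic yield y = 0.02425. Discount each cash flow and weight by its period:
  t   CF        PV=CF/(1+0.02425)^t    t·PV
  1        2.125         2.0747         2.0747
  2        2.125         2.0256         4.0511
  3        2.125         1.9776         5.9328
  4      102.125        92.7915       371.1660
  Σ                     98.8694       383.2246
Price P = Σ PV = 98.8694.
Macaulay duration = Σ(t·PV) / P = 383.2246 / 98.8694 = 3.87607 half-year periods.
In years: 3.87607 / 2 = 1.93804 years.

1.9380 years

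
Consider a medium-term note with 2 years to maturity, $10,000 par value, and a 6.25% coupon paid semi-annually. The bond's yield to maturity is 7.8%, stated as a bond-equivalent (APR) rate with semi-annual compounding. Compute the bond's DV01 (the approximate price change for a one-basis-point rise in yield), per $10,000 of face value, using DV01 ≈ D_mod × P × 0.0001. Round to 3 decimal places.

Periodic yield y = 0.039.
  t   CF        PV=CF/(1+0.039)^t    t·PV
  1       312.50       300.7700       300.7700
  2       312.50       289.4802       578.9605
  3       312.50       278.6143       835.8429
  4    10,312.50     8,849.1544    35,396.6175
  Σ                  9,718.0189    37,112.1908
P = 9,718.0189; D_Mac = 3.81890 half-year periods = 1.90945 yrs; D_mod = 1.83778 yrs.
DV01 ≈ 1.83778 × 9,718.0189 × 0.0001 = 1.785957.

$1.786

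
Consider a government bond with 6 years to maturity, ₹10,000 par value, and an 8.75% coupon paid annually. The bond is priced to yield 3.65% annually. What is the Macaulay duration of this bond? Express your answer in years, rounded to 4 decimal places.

5.0488 years

Periodic yield y = 0.0365. Discount each cash flow and weight by its year:
  t   CF        PV=CF/(1+0.0365)^t    t·PV
  1       875.00       844.1872       844.1872
  2       875.00       814.4594     1,628.9188
  3       875.00       785.7785     2,357.3355
  4       875.00       758.1076     3,032.4302
  5       875.00       731.4111     3,657.0553
  6    10,875.00     8,770.2794    52,621.6761
  Σ                 12,704.2230    64,141.6031
Price P = Σ PV = 12,704.2230.
Macaulay duration = Σ(t·PV) / P = 64,141.6031 / 12,704.2230 = 5.04884 years.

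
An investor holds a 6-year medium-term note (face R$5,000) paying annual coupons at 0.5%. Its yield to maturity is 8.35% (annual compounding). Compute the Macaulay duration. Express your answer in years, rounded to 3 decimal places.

5.902 years

Periodic yield y = 0.0835. Discount each cash flow and weight by its year:
  t   CF        PV=CF/(1+0.0835)^t    t·PV
  1        25.00        23.0734        23.0734
  2        25.00        21.2952        42.5904
  3        25.00        19.6541        58.9623
  4        25.00        18.1395        72.5578
  5        25.00        16.7415        83.7077
  6     5,025.00     3,105.7220    18,634.3317
  Σ                  3,204.6257    18,915.2234
Price P = Σ PV = 3,204.6257.
Macaulay duration = Σ(t·PV) / P = 18,915.2234 / 3,204.6257 = 5.90248 years.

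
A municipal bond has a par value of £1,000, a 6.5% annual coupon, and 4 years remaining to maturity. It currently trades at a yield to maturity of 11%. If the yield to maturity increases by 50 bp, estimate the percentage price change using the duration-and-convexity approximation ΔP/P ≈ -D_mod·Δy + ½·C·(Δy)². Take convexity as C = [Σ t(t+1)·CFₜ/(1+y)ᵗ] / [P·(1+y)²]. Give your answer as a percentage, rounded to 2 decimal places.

With y = 0.11:
  t   CF        PV=CF/(1+0.11)^t    t·PV        t(t+1)·PV
  1        65.00        58.5586        58.5586         117.1171
  2        65.00        52.7555       105.5109         316.5327
  3        65.00        47.5274       142.5823         570.3293
  4     1,065.00       701.5485     2,806.1939      14,030.9697
  Σ                    860.3899     3,112.8457      15,034.9489
P = 860.3899; D_Mac = 3.61795 yrs; D_mod = 3.25941 yrs; C = 14.18276.
Duration effect: -3.25941 × (+0.005) = -0.016297
Convexity effect: 0.5 × 14.18276 × (0.005)² = +0.0001773
ΔP/P ≈ -0.016297 + 0.0001773 = -0.016120 = -1.6120%.

-1.61%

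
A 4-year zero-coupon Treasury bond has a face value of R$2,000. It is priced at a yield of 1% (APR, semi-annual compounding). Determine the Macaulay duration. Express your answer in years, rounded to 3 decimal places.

4.000 years

A zero-coupon bond has a single cash flow at maturity, so its Macaulay duration equals its maturity: 4 years.
(Equivalently: 8 semi-annual periods ÷ 2 = 4 years.)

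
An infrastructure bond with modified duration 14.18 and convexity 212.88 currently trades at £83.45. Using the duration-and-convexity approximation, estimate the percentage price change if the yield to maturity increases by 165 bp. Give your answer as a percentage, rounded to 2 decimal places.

Duration effect: -D_mod·Δy = -14.18 × (+0.0165) = -0.233970
Convexity effect: ½·C·(Δy)² = 0.5 × 212.88 × (0.0165)² = +0.02897829
ΔP/P ≈ -0.233970 + 0.02897829 = -0.20499171
= -20.499171%.

-20.50%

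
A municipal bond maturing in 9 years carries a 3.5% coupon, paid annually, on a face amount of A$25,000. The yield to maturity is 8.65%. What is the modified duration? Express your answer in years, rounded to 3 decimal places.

6.986 years

Periodic yield y = 0.0865. First find Macaulay duration:
  t   CF        PV=CF/(1+0.0865)^t    t·PV
  1       875.00       805.3382       805.3382
  2       875.00       741.2225     1,482.4450
  3       875.00       682.2112     2,046.6337
  4       875.00       627.8980     2,511.5922
  5       875.00       577.9089     2,889.5446
  6       875.00       531.8996     3,191.3976
  7       875.00       489.5533     3,426.8728
  8       875.00       450.5782     3,604.6259
  9    25,875.00    12,263.4533   110,371.0799
  Σ                 17,170.0633   130,329.5299
P = 17,170.0633; Macaulay duration = 130,329.5299 / 17,170.0633 = 7.59051 years.
Modified duration = D_Mac / (1 + y) = 7.59051 / 1.0865 = 6.98620 years.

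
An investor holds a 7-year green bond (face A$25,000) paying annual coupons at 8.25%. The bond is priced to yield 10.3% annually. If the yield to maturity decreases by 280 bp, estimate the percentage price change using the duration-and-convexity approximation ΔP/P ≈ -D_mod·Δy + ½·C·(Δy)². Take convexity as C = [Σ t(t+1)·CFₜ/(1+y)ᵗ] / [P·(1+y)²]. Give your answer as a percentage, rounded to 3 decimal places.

+15.273%

With y = 0.103:
  t   CF        PV=CF/(1+0.103)^t    t·PV        t(t+1)·PV
  1     2,062.50     1,869.9003     1,869.9003       3,739.8005
  2     2,062.50     1,695.2858     3,390.5717      10,171.7150
  3     2,062.50     1,536.9772     4,610.9315      18,443.7262
  4     2,062.50     1,393.4517     5,573.8066      27,869.0332
  5     2,062.50     1,263.3288     6,316.6440      37,899.8638
  6     2,062.50     1,145.3570     6,872.1421      48,104.9949
  7    27,062.50    13,625.0883    95,375.6183     763,004.9468
  Σ                 22,529.3891   124,009.6146     909,234.0805
P = 22,529.3891; D_Mac = 5.50435 yrs; D_mod = 4.99034 yrs; C = 33.17228.
Duration effect: -4.99034 × (-0.028) = +0.139730
Convexity effect: 0.5 × 33.17228 × (-0.028)² = +0.0130035
ΔP/P ≈ +0.139730 + 0.0130035 = +0.152733 = +15.2733%.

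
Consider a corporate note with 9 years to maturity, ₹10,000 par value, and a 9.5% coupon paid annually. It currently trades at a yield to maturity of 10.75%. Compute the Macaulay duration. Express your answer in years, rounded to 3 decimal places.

6.332 years

Periodic yield y = 0.1075. Discount each cash flow and weight by its year:
  t   CF        PV=CF/(1+0.1075)^t    t·PV
  1       950.00       857.7878       857.7878
  2       950.00       774.5262     1,549.0525
  3       950.00       699.3465     2,098.0395
  4       950.00       631.4641     2,525.8564
  5       950.00       570.1707     2,850.8537
  6       950.00       514.8269     3,088.9612
  7       950.00       464.8550     3,253.9847
  8       950.00       419.7336     3,357.8687
  9    10,950.00     4,368.3810    39,315.4286
  Σ                  9,301.0917    58,897.8330
Price P = Σ PV = 9,301.0917.
Macaulay duration = Σ(t·PV) / P = 58,897.8330 / 9,301.0917 = 6.33236 years.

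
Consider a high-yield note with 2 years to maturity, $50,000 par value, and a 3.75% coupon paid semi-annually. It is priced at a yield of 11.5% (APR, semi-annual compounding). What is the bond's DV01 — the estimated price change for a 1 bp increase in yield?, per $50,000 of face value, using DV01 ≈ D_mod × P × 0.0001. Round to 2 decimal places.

$7.94

Periodic yield y = 0.0575.
  t   CF        PV=CF/(1+0.0575)^t    t·PV
  1       937.50       886.5248       886.5248
  2       937.50       838.3213     1,676.6427
  3       937.50       792.7389     2,378.2166
  4    50,937.50    40,730.1605   162,920.6422
  Σ                 43,247.7456   167,862.0263
P = 43,247.7456; D_Mac = 3.88141 half-year periods = 1.94070 yrs; D_mod = 1.83518 yrs.
DV01 ≈ 1.83518 × 43,247.7456 × 0.0001 = 7.936739.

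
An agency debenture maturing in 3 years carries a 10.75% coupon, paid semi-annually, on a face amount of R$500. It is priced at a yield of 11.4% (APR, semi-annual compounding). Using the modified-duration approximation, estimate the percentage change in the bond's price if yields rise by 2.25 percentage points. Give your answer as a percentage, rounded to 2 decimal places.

Periodic yield y = 0.057. Modified duration first:
  t   CF        PV=CF/(1+0.057)^t    t·PV
  1       26.875        25.4257        25.4257
  2       26.875        24.0546        48.1092
  3       26.875        22.7574        68.2723
  4       26.875        21.5302        86.1209
  5       26.875        20.3692       101.8459
  6      526.875       377.7963     2,266.7776
  Σ                    491.9335     2,596.5517
P = 491.9335; D_Mac = 5.27826 half-year periods = 2.63913 yrs; D_mod = 2.63913/(1+0.057) = 2.49681 yrs.
ΔP/P ≈ -D_mod · Δy = -2.49681 × (+0.0225) = -0.056178 = -5.6178%.

-5.62%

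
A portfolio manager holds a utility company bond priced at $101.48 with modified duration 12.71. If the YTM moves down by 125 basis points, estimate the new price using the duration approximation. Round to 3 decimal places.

$117.603

Duration approximation: ΔP/P ≈ -D_mod · Δy = -12.71 × (-0.0125) = +0.158875.
New price ≈ 101.48 × (1 + 0.158875) = 117.602635.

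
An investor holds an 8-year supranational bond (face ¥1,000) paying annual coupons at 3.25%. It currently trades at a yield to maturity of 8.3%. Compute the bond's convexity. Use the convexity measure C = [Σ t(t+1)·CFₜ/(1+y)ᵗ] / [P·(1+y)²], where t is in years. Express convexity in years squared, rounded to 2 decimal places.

51.21

With y = 0.083:
  t   CF        PV=CF/(1+0.083)^t    t·PV        t(t+1)·PV
  1        32.50        30.0092        30.0092          60.0185
  2        32.50        27.7094        55.4187         166.2561
  3        32.50        25.5857        76.7572         307.0289
  4        32.50        23.6249        94.4995         472.4975
  5        32.50        21.8143       109.0714         654.4287
  6        32.50        20.1425       120.8548         845.9835
  7        32.50        18.5988       130.1914       1,041.5310
  8     1,032.50       545.5850     4,364.6799      39,282.1187
  Σ                    713.0697     4,981.4821      42,829.8629
P = 713.0697.
Convexity = Σ t(t+1)·PV / [P·(1+y)²] = 42,829.8629 / (713.0697 × 1.172889) = 51.21035.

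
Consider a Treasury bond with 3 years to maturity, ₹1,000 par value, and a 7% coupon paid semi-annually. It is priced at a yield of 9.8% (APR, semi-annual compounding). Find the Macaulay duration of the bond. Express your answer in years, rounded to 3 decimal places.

Periodic yield y = 0.049. Discount each cash flow and weight by its period:
  t   CF        PV=CF/(1+0.049)^t    t·PV
  1        35.00        33.3651        33.3651
  2        35.00        31.8066        63.6132
  3        35.00        30.3209        90.9626
  4        35.00        28.9045       115.6182
  5        35.00        27.5544       137.7719
  6     1,035.00       776.7610     4,660.5661
  Σ                    928.7125     5,101.8970
Price P = Σ PV = 928.7125.
Macaulay duration = Σ(t·PV) / P = 5,101.8970 / 928.7125 = 5.49352 half-year periods.
In years: 5.49352 / 2 = 2.74676 years.

2.747 years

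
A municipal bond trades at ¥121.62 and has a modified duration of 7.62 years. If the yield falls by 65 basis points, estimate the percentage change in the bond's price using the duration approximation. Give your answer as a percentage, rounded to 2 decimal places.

+4.95%

Duration approximation: ΔP/P ≈ -D_mod · Δy = -7.62 × (-0.0065) = +0.049530.
As a percentage: +4.9530%.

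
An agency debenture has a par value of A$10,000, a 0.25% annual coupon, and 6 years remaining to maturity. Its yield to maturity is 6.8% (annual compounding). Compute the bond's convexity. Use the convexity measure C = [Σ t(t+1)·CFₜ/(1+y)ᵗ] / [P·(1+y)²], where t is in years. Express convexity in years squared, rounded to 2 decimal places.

With y = 0.068:
  t   CF        PV=CF/(1+0.068)^t    t·PV        t(t+1)·PV
  1        25.00        23.4082        23.4082          46.8165
  2        25.00        21.9178        43.8357         131.5070
  3        25.00        20.5223        61.5669         246.2677
  4        25.00        19.2156        76.8626         384.3129
  5        25.00        17.9922        89.9609         539.7653
  6    10,025.00     6,755.4902    40,532.9409     283,730.5863
  Σ                  6,858.5464    40,828.5752     285,079.2558
P = 6,858.5464.
Convexity = Σ t(t+1)·PV / [P·(1+y)²] = 285,079.2558 / (6,858.5464 × 1.140624) = 36.44106.

36.44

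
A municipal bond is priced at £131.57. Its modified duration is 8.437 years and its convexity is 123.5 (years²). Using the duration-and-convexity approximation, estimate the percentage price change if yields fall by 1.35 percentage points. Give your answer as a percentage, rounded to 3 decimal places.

Duration effect: -D_mod·Δy = -8.437 × (-0.0135) = +0.1138995
Convexity effect: ½·C·(Δy)² = 0.5 × 123.5 × (-0.0135)² = +0.0112539375
ΔP/P ≈ +0.1138995 + 0.0112539375 = +0.1251534375
= +12.51534375%.

+12.515%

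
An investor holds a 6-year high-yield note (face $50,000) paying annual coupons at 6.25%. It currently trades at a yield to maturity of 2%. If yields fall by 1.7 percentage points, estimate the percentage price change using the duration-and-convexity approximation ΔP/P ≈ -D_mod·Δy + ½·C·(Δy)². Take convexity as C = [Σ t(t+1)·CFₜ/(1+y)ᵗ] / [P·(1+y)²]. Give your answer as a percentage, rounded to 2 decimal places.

With y = 0.02:
  t   CF        PV=CF/(1+0.02)^t    t·PV        t(t+1)·PV
  1     3,125.00     3,063.7255     3,063.7255       6,127.4510
  2     3,125.00     3,003.6524     6,007.3049      18,021.9146
  3     3,125.00     2,944.7573     8,834.2719      35,337.0875
  4     3,125.00     2,887.0170    11,548.0678      57,740.3391
  5     3,125.00     2,830.4088    14,152.0439      84,912.2634
  6    53,125.00    47,173.4797   283,040.8781   1,981,286.1465
  Σ                 61,903.0406   326,646.2921   2,183,425.2022
P = 61,903.0406; D_Mac = 5.27674 yrs; D_mod = 5.17328 yrs; C = 33.90205.
Duration effect: -5.17328 × (-0.017) = +0.087946
Convexity effect: 0.5 × 33.90205 × (-0.017)² = +0.0048988
ΔP/P ≈ +0.087946 + 0.0048988 = +0.092845 = +9.2845%.

+9.28%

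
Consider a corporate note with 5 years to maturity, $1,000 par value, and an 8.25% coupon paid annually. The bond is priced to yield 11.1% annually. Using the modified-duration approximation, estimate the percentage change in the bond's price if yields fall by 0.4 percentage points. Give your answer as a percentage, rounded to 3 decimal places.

+1.530%

Periodic yield y = 0.111. Modified duration first:
  t   CF        PV=CF/(1+0.111)^t    t·PV
  1        82.50        74.2574        74.2574
  2        82.50        66.8384       133.6767
  3        82.50        60.1605       180.4816
  4        82.50        54.1499       216.5996
  5     1,082.50       639.5251     3,197.6256
  Σ                    894.9314     3,802.6410
P = 894.9314; D_Mac = 4.24909 yrs; D_mod = 4.24909/(1+0.111) = 3.82456 yrs.
ΔP/P ≈ -D_mod · Δy = -3.82456 × (-0.004) = +0.015298 = +1.5298%.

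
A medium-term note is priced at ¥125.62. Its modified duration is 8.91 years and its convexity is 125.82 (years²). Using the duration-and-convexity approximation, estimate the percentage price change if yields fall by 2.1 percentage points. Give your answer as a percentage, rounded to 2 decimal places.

+21.49%

Duration effect: -D_mod·Δy = -8.91 × (-0.021) = +0.187110
Convexity effect: ½·C·(Δy)² = 0.5 × 125.82 × (-0.021)² = +0.02774331
ΔP/P ≈ +0.187110 + 0.02774331 = +0.21485331
= +21.485331%.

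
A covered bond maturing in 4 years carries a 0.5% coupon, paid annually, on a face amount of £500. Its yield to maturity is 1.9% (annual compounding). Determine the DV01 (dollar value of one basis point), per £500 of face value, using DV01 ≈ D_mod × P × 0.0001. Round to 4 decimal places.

£0.1844

Periodic yield y = 0.019.
  t   CF        PV=CF/(1+0.019)^t    t·PV
  1         2.50         2.4534         2.4534
  2         2.50         2.4076         4.8153
  3         2.50         2.3627         7.0882
  4       502.50       466.0573     1,864.2293
  Σ                    473.2811     1,878.5862
P = 473.2811; D_Mac = 3.96928 yrs; D_mod = 3.89527 yrs.
DV01 ≈ 3.89527 × 473.2811 × 0.0001 = 0.184356.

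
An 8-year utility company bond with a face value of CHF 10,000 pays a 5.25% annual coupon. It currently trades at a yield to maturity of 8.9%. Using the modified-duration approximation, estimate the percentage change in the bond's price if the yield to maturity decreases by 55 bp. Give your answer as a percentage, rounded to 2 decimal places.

Periodic yield y = 0.089. Modified duration first:
  t   CF        PV=CF/(1+0.089)^t    t·PV
  1       525.00       482.0937       482.0937
  2       525.00       442.6939       885.3878
  3       525.00       406.5141     1,219.5424
  4       525.00       373.2912     1,493.1649
  5       525.00       342.7835     1,713.9175
  6       525.00       314.7691     1,888.6143
  7       525.00       289.0441     2,023.3089
  8    10,525.00     5,321.0712    42,568.5692
  Σ                  7,972.2608    52,274.5987
P = 7,972.2608; D_Mac = 6.55706 yrs; D_mod = 6.55706/(1+0.089) = 6.02118 yrs.
ΔP/P ≈ -D_mod · Δy = -6.02118 × (-0.0055) = +0.033116 = +3.3116%.

+3.31%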